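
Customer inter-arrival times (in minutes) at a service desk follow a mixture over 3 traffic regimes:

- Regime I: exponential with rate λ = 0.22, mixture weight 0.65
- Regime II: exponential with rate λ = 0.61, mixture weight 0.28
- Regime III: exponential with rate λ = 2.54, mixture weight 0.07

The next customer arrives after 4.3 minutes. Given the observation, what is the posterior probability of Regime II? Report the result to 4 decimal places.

By Bayes' theorem, P(k | x) = π_k f_k(x) / Σ_j π_j f_j(x).
Evaluate each component's likelihood at the observed value:
  f_I = 0.085424
  f_II = 0.0442767
  f_III = 4.58637e-05
Weight by the priors:
  π_I·f_I = 0.65 × 0.085424 = 0.0555256
  π_II·f_II = 0.28 × 0.0442767 = 0.0123975
  π_III·f_III = 0.07 × 4.58637e-05 = 3.21046e-06
Marginal: 0.0555256 + 0.0123975 + 3.21046e-06 = 0.0679263
P(Regime II | 4.3 minutes) ≈ 0.1825

0.1825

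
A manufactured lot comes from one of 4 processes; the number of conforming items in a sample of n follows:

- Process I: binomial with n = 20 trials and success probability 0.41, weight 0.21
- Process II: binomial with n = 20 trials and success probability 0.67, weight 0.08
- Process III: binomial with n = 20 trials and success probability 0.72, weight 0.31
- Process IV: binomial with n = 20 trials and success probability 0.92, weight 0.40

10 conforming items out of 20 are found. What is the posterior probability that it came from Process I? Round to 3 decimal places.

0.718

By Bayes' theorem, P(k | x) = π_k f_k(x) / Σ_j π_j f_j(x).
Component likelihoods at x = 10 conforming items out of 20:
  p_I = 0.126753
  p_II = 0.0515806
  p_III = 0.0204882
  p_IV = 8.61741e-07
Unnormalised posteriors:
  π_I·p_I = 0.21 × 0.126753 = 0.0266181
  π_II·p_II = 0.08 × 0.0515806 = 0.00412644
  π_III·p_III = 0.31 × 0.0204882 = 0.00635134
  π_IV·p_IV = 0.40 × 8.61741e-07 = 3.44696e-07
Normaliser: 0.0266181 + 0.00412644 + 0.00635134 + 3.44696e-07 = 0.0370962
Responsibility of Process I: 0.0266181 / 0.0370962 ≈ 0.718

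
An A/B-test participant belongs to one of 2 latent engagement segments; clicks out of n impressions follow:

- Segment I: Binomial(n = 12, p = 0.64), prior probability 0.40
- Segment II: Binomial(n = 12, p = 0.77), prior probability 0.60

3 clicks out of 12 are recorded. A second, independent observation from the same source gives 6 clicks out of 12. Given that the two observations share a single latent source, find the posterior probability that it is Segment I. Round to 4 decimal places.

0.9905

The responsibility of component k is P(Z=k) f_k(x) divided by Σ_j P(Z=j) f_j(x).
Since both observations come from the same component, the likelihood for component k is f_k(x₁)·f_k(x₂).
  L_I = [0.00585713] × [0.138219] = 0.000809565
  L_II = [0.000180903] × [0.0285091] = 5.15738e-06
Weight by the priors:
  P(Z=I)·L_I = 0.40 × 0.000809565 = 0.000323826
  P(Z=II)·L_II = 0.60 × 5.15738e-06 = 3.09443e-06
Normaliser: 0.000323826 + 3.09443e-06 = 0.000326921
P(Segment I | x₁, x₂) = 0.000323826 / 0.000326921 ≈ 0.9905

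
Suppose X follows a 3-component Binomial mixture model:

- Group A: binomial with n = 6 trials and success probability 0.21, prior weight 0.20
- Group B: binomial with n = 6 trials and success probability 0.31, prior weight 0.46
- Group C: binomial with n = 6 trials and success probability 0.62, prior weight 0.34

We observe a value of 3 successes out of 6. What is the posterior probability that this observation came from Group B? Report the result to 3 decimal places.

0.457

Posterior ∝ prior × likelihood, so P(k | x) ∝ π_k f_k(x); normalise over all components.
Evaluate each component's likelihood at the observed value:
  L_A = 0.0913207
  L_B = 0.195732
  L_C = 0.261551
Unnormalised posteriors:
  π_A·L_A = 0.20 × 0.0913207 = 0.0182641
  π_B·L_B = 0.46 × 0.195732 = 0.0900368
  π_C·L_C = 0.34 × 0.261551 = 0.0889272
Marginal: 0.0182641 + 0.0900368 + 0.0889272 = 0.197228
P(Group B | 3 successes out of 6) = 0.0900368 / 0.197228 ≈ 0.457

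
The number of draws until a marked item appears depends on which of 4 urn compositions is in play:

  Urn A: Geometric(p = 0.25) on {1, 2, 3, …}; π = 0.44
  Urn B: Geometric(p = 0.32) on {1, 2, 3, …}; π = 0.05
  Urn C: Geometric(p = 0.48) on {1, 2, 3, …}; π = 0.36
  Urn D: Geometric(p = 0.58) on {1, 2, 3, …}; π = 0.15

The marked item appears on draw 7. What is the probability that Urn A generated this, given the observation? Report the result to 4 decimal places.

0.7814

The responsibility of component k is π_k f_k(x) divided by Σ_j π_j f_j(x).
Geometric probabilities:
  p_A = 0.0444946
  p_B = 0.0316376
  p_C = 0.00948989
  p_D = 0.00318364
Weight by the priors:
  π_A·p_A = 0.44 × 0.0444946 = 0.0195776
  π_B·p_B = 0.05 × 0.0316376 = 0.00158188
  π_C·p_C = 0.36 × 0.00948989 = 0.00341636
  π_D·p_D = 0.15 × 0.00318364 = 0.000477546
Sum: 0.0195776 + 0.00158188 + 0.00341636 + 0.000477546 = 0.0250534
So the posterior for Urn A is 0.0195776 / 0.0250534 ≈ 0.7814.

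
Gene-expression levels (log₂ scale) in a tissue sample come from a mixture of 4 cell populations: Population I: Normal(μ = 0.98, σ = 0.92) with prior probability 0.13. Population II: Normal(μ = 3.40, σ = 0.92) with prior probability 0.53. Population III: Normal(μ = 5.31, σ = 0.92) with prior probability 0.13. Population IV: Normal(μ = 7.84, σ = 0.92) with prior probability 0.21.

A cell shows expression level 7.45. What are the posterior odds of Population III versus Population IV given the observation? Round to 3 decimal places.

0.045

Only the two components matter; the odds are (π_i f_i(x)) / (π_j f_j(x)).
Normal densities:
  p_I = 7.89849e-12
  p_II = 2.68532e-05
  p_III = 0.0289873
  p_IV = 0.39637
0.00376835 / 0.0832376 ≈ 0.045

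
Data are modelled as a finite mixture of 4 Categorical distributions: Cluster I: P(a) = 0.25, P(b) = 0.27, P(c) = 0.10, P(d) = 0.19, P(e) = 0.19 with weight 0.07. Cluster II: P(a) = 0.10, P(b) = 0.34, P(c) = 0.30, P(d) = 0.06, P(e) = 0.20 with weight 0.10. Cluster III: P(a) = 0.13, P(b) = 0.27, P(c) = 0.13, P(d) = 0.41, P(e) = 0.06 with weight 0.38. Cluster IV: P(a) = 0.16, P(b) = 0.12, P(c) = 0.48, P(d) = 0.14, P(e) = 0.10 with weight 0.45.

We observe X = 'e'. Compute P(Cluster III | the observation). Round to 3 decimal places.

By Bayes' theorem, P(k | x) = P(Z=k) f_k(x) / Σ_j P(Z=j) f_j(x).
Component likelihoods at x = 'e':
  p_I = 0.19
  p_II = 0.2
  p_III = 0.06
  p_IV = 0.1
Weight by the priors:
  P(Z=I)·p_I = 0.07 × 0.19 = 0.0133
  P(Z=II)·p_II = 0.10 × 0.2 = 0.02
  P(Z=III)·p_III = 0.38 × 0.06 = 0.0228
  P(Z=IV)·p_IV = 0.45 × 0.1 = 0.045
Denominator: 0.0133 + 0.02 + 0.0228 + 0.045 = 0.1011
P(Cluster III | data) = 0.0228 / 0.1011 ≈ 0.226

0.226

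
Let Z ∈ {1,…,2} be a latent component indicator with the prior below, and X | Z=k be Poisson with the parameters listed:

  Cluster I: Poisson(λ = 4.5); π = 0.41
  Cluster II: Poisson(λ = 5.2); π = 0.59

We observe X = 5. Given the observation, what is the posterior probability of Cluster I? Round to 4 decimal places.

The responsibility of component k is π_k f_k(x) divided by Σ_j π_j f_j(x).
Poisson probabilities:
  p_I = e^(−4.5)·4.5^5/5! = 0.170827
  p_II = e^(−5.2)·5.2^5/5! = 0.174785
Prior × likelihood for each component:
  π_I·p_I = 0.41 × 0.170827 = 0.070039
  π_II·p_II = 0.59 × 0.174785 = 0.103123
Marginal: 0.070039 + 0.103123 = 0.173162
So the posterior for Cluster I is 0.070039 / 0.173162 ≈ 0.4045.

0.4045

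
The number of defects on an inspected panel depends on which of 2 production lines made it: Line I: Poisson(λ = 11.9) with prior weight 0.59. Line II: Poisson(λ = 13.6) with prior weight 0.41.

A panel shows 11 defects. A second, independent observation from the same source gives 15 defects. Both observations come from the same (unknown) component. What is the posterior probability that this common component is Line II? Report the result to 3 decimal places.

0.427

P(component k | x) = w_k·f_k(x) / marginal(x), where marginal(x) = Σ_j w_j·f_j(x).
Since both observations come from the same component, the likelihood for component k is f_k(x₁)·f_k(x₂).
  L_I = [e^(−11.9)·11.9^11/11! = 0.115281] × [0.0705668] = 0.00813499
  L_II = [e^(−13.6)·13.6^11/11! = 0.0914887] × [0.0955386] = 0.0087407
Unnormalised posteriors:
  w_I·L_I = 0.59 × 0.00813499 = 0.00479964
  w_II·L_II = 0.41 × 0.0087407 = 0.00358369
Marginal: 0.00479964 + 0.00358369 = 0.00838333
P(Line II | data) = 0.00358369 / 0.00838333 ≈ 0.427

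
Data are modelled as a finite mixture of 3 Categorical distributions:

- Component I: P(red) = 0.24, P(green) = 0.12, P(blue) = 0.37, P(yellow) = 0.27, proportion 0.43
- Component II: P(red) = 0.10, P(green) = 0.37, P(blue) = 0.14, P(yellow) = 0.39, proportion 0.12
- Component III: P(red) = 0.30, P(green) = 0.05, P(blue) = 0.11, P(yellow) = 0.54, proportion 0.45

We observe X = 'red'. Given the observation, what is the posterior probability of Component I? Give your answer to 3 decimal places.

Posterior ∝ prior × likelihood, so P(k | x) ∝ P(Z=k) f_k(x); normalise over all components.
Component likelihoods at x = 'red':
  p_I = P(red | comp) = 0.24
  p_II = P(red | comp) = 0.10
  p_III = P(red | comp) = 0.30
Prior × likelihood for each component:
  P(Z=I)·p_I = 0.43 × 0.24 = 0.1032
  P(Z=II)·p_II = 0.12 × 0.1 = 0.012
  P(Z=III)·p_III = 0.45 × 0.3 = 0.135
Normaliser: 0.1032 + 0.012 + 0.135 = 0.2502
Responsibility of Component I: 0.1032 / 0.2502 ≈ 0.412

0.412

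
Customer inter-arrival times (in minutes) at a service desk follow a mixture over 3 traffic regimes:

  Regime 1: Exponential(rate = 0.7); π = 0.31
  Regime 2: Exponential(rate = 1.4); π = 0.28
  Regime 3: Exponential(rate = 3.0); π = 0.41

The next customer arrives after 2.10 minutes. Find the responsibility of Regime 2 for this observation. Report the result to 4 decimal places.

0.2844

By Bayes' theorem, P(k | x) = w_k f_k(x) / Σ_j w_j f_j(x).
Evaluate each component's likelihood at the observed value:
  f_1 = 0.160948
  f_2 = 0.074012
  f_3 = 0.00550891
Weight by the priors:
  w_1·f_1 = 0.31 × 0.160948 = 0.0498938
  w_2·f_2 = 0.28 × 0.074012 = 0.0207234
  w_3·f_3 = 0.41 × 0.00550891 = 0.00225865
Sum: 0.0498938 + 0.0207234 + 0.00225865 = 0.0728759
P(Regime 2 | the observation) ≈ 0.2844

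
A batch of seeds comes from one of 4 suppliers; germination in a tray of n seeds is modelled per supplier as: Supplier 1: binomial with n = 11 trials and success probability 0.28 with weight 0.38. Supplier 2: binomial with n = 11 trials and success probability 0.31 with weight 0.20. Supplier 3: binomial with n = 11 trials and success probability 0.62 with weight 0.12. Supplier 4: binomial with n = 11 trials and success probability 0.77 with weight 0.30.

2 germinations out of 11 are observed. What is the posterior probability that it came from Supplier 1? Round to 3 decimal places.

0.692

The responsibility of component k is π_k f_k(x) divided by Σ_j π_j f_j(x).
Component likelihoods at x = 2 germinations out of 11:
  L_1 = C(11,2)·0.28^2·0.72^9 = 55·0.0784·0.0519987 = 0.224218
  L_2 = C(11,2)·0.31^2·0.69^9 = 55·0.0961·0.0354521 = 0.187382
  L_3 = C(11,2)·0.62^2·0.38^9 = 55·0.3844·0.000165216 = 0.003493
  L_4 = C(11,2)·0.77^2·0.23^9 = 55·0.5929·1.80115e-06 = 5.87347e-05
Multiply by the mixture weights:
  π_1·L_1 = 0.38 × 0.224218 = 0.085203
  π_2·L_2 = 0.20 × 0.187382 = 0.0374764
  π_3·L_3 = 0.12 × 0.003493 = 0.00041916
  π_4·L_4 = 0.30 × 5.87347e-05 = 1.76204e-05
Normaliser: 0.085203 + 0.0374764 + 0.00041916 + 1.76204e-05 = 0.123116
So the posterior for Supplier 1 is 0.085203 / 0.123116 ≈ 0.692.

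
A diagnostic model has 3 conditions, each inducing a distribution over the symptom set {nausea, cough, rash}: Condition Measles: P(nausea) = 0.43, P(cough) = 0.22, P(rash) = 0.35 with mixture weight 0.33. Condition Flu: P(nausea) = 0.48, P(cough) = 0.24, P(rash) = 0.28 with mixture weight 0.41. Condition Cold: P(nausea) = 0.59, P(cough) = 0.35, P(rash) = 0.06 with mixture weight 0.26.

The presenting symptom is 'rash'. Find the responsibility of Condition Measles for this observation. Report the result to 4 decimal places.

0.4697

Apply Bayes' rule: the posterior for each component is proportional to its prior times its likelihood at x.
Evaluate each component's likelihood at the observed value:
  f_Measles = 0.35
  f_Flu = 0.28
  f_Cold = 0.06
Prior × likelihood for each component:
  P(Z=Measles)·f_Measles = 0.33 × 0.35 = 0.1155
  P(Z=Flu)·f_Flu = 0.41 × 0.28 = 0.1148
  P(Z=Cold)·f_Cold = 0.26 × 0.06 = 0.0156
Normaliser: 0.1155 + 0.1148 + 0.0156 = 0.2459
P(Condition Measles | x) ≈ 0.4697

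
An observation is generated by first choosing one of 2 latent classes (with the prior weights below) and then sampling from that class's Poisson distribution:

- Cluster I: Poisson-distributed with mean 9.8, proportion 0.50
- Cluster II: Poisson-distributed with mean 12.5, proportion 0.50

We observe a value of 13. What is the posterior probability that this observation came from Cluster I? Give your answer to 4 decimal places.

0.3862

The responsibility of component k is π_k f_k(x) divided by Σ_j π_j f_j(x).
Component likelihoods at x = 13:
  L_I = 0.0684814
  L_II = 0.10886
Prior × likelihood for each component:
  π_I·L_I = 0.50 × 0.0684814 = 0.0342407
  π_II·L_II = 0.50 × 0.10886 = 0.0544301
Sum: 0.0342407 + 0.0544301 = 0.0886708
P(Cluster I | x) ≈ 0.3862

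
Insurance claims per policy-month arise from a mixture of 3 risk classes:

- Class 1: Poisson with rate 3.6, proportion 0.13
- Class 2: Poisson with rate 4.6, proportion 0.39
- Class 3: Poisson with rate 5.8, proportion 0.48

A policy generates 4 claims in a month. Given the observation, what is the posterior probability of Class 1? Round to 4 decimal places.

0.1493

The responsibility of component k is w_k f_k(x) divided by Σ_j w_j f_j(x).
Evaluate each component's likelihood at the observed value:
  p_1 = e^(−3.6)·3.6^4/4! = 0.191222
  p_2 = e^(−4.6)·4.6^4/4! = 0.187528
  p_3 = e^(−5.8)·5.8^4/4! = 0.142755
Multiply by the mixture weights:
  w_1·p_1 = 0.13 × 0.191222 = 0.0248589
  w_2·p_2 = 0.39 × 0.187528 = 0.0731358
  w_3·p_3 = 0.48 × 0.142755 = 0.0685226
Marginal: 0.0248589 + 0.0731358 + 0.0685226 = 0.166517
P(Class 1 | data) ≈ 0.1493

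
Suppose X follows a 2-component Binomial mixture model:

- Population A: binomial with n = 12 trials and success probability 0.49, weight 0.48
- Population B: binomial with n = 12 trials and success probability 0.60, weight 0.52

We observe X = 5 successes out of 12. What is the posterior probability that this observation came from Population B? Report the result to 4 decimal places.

Posterior ∝ prior × likelihood, so P(k | x) ∝ π_k f_k(x); normalise over all components.
Component likelihoods at x = 5 successes out of 12:
  f_A = 0.200769
  f_B = 0.100902
Multiply by the mixture weights:
  π_A·f_A = 0.48 × 0.200769 = 0.0963692
  π_B·f_B = 0.52 × 0.100902 = 0.0524692
Denominator: 0.0963692 + 0.0524692 = 0.148838
So the posterior for Population B is 0.0524692 / 0.148838 ≈ 0.3525.

0.3525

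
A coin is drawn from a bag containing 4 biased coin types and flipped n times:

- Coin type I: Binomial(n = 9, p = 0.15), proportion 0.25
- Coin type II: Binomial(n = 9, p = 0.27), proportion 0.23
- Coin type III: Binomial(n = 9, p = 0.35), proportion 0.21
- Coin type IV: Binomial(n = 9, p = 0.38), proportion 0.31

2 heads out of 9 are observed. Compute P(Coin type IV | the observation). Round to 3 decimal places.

The responsibility of component k is w_k f_k(x) divided by Σ_j w_j f_j(x).
Binomial probabilities:
  f_I = C(9,2)·0.15^2·0.85^7 = 36·0.0225·0.320577 = 0.259667
  f_II = C(9,2)·0.27^2·0.73^7 = 36·0.0729·0.110474 = 0.289928
  f_III = C(9,2)·0.35^2·0.65^7 = 36·0.1225·0.0490223 = 0.216188
  f_IV = C(9,2)·0.38^2·0.62^7 = 36·0.1444·0.0352161 = 0.183068
Prior × likelihood for each component:
  w_I·f_I = 0.25 × 0.259667 = 0.0649169
  w_II·f_II = 0.23 × 0.289928 = 0.0666834
  w_III·f_III = 0.21 × 0.216188 = 0.0453995
  w_IV·f_IV = 0.31 × 0.183068 = 0.056751
Marginal: 0.0649169 + 0.0666834 + 0.0453995 + 0.056751 = 0.233751
So the posterior for Coin type IV is 0.056751 / 0.233751 ≈ 0.243.

0.243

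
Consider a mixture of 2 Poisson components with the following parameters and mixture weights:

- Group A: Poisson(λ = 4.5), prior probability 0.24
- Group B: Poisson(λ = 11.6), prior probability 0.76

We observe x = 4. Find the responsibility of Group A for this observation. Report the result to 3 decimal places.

P(component k | x) = π_k·f_k(x) / marginal(x), where marginal(x) = Σ_j π_j·f_j(x).
Evaluate each component's likelihood at the observed value:
  p_A = e^(−4.5)·4.5^4/4! = 0.189808
  p_B = e^(−11.6)·11.6^4/4! = 0.0069152
Prior × likelihood for each component:
  π_A·p_A = 0.24 × 0.189808 = 0.0455538
  π_B·p_B = 0.76 × 0.0069152 = 0.00525555
Normaliser: 0.0455538 + 0.00525555 = 0.0508094
Responsibility of Group A: 0.0455538 / 0.0508094 ≈ 0.897

0.897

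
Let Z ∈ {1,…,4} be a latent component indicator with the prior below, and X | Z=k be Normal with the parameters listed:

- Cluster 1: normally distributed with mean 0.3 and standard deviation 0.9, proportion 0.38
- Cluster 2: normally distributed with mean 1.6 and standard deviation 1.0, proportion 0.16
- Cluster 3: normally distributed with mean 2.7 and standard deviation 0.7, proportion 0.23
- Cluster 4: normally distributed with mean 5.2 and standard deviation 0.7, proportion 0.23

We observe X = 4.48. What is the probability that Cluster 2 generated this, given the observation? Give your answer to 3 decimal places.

Apply Bayes' rule: the posterior for each component is proportional to its prior times its likelihood at x.
Component likelihoods at x = 4.48:
  p_1 = (1/(0.9·√(2π)))·exp(−(4.48−0.3)²/(2·0.9²)) = 0.443269·exp(-10.78543) = 9.17517e-06
  p_2 = (1/(1.0·√(2π)))·exp(−(4.48−1.6)²/(2·1.0²)) = 0.398942·exp(-4.14720) = 0.00630673
  p_3 = (1/(0.7·√(2π)))·exp(−(4.48−2.7)²/(2·0.7²)) = 0.569918·exp(-3.23306) = 0.0224756
  p_4 = (1/(0.7·√(2π)))·exp(−(4.48−5.2)²/(2·0.7²)) = 0.569918·exp(-0.52898) = 0.335799
Weight by the priors:
  π_1·p_1 = 0.38 × 9.17517e-06 = 3.48656e-06
  π_2·p_2 = 0.16 × 0.00630673 = 0.00100908
  π_3·p_3 = 0.23 × 0.0224756 = 0.00516939
  π_4·p_4 = 0.23 × 0.335799 = 0.0772337
Sum: 3.48656e-06 + 0.00100908 + 0.00516939 + 0.0772337 = 0.0834157
So the posterior for Cluster 2 is 0.00100908 / 0.0834157 ≈ 0.012.

0.012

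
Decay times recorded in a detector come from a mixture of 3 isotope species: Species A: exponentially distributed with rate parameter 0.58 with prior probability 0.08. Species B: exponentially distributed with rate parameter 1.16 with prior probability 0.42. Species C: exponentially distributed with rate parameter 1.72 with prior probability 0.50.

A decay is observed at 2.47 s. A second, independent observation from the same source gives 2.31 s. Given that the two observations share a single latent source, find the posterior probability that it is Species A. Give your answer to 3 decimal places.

By Bayes' theorem, P(k | x) = P(Z=k) f_k(x) / Σ_j P(Z=j) f_j(x).
Since both observations come from the same component, the likelihood for component k is f_k(x₁)·f_k(x₂).
  p_A = [0.58·e^(−0.58·2.47) = 0.58·e^(−1.4326) = 0.138439] × [0.151901] = 0.021029
  p_B = [1.16·e^(−1.16·2.47) = 1.16·e^(−2.8652) = 0.0660872] × [0.0795651] = 0.00525823
  p_C = [1.72·e^(−1.72·2.47) = 1.72·e^(−4.2484) = 0.0245738] × [0.0323586] = 0.000795173
Multiply by the mixture weights:
  P(Z=A)·p_A = 0.08 × 0.021029 = 0.00168232
  P(Z=B)·p_B = 0.42 × 0.00525823 = 0.00220846
  P(Z=C)·p_C = 0.50 × 0.000795173 = 0.000397586
Marginal: 0.00168232 + 0.00220846 + 0.000397586 = 0.00428836
P(Species A | x) ≈ 0.392

0.392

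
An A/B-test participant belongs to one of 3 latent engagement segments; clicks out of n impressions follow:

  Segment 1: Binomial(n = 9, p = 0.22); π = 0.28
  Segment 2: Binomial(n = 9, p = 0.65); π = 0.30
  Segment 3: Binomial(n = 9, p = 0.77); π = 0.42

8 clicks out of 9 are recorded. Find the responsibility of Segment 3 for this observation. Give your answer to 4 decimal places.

Apply Bayes' rule: the posterior for each component is proportional to its prior times its likelihood at x.
Binomial probabilities:
  p_1 = 3.85229e-05
  p_2 = 0.100373
  p_3 = 0.255797
Multiply by the mixture weights:
  π_1·p_1 = 0.28 × 3.85229e-05 = 1.07864e-05
  π_2·p_2 = 0.30 × 0.100373 = 0.0301119
  π_3·p_3 = 0.42 × 0.255797 = 0.107435
Evidence: 1.07864e-05 + 0.0301119 + 0.107435 = 0.137558
P(Segment 3 | x) = 0.107435 / 0.137558 ≈ 0.7810

0.7810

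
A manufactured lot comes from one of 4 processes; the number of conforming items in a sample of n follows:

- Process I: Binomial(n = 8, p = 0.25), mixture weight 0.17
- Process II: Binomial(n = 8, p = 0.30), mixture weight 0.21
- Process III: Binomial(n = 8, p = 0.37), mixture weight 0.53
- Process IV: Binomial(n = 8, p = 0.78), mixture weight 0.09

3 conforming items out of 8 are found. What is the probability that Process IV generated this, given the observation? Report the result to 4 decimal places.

Apply Bayes' rule: the posterior for each component is proportional to its prior times its likelihood at x.
Binomial probabilities:
  p_I = C(8,3)·0.25^3·0.75^5 = 56·0.015625·0.237305 = 0.207642
  p_II = C(8,3)·0.30^3·0.70^5 = 56·0.027·0.16807 = 0.254122
  p_III = C(8,3)·0.37^3·0.63^5 = 56·0.050653·0.0992437 = 0.281511
  p_IV = C(8,3)·0.78^3·0.22^5 = 56·0.474552·0.000515363 = 0.0136957
Unnormalised posteriors:
  π_I·p_I = 0.17 × 0.207642 = 0.0352991
  π_II·p_II = 0.21 × 0.254122 = 0.0533656
  π_III·p_III = 0.53 × 0.281511 = 0.149201
  π_IV·p_IV = 0.09 × 0.0136957 = 0.00123262
Evidence: 0.0352991 + 0.0533656 + 0.149201 + 0.00123262 = 0.239098
P(Process IV | 3 conforming items out of 8) = 0.00123262 / 0.239098 ≈ 0.0052

0.0052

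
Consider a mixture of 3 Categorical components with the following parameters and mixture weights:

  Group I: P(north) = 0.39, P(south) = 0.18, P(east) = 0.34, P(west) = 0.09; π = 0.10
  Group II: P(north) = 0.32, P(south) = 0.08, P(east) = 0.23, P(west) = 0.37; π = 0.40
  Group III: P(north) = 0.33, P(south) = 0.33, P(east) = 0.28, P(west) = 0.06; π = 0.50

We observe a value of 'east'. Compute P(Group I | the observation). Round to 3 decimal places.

By Bayes' theorem, P(k | x) = w_k f_k(x) / Σ_j w_j f_j(x).
Evaluate each component's likelihood at the observed value:
  p_I = 0.34
  p_II = 0.23
  p_III = 0.28
Unnormalised posteriors:
  w_I·p_I = 0.10 × 0.34 = 0.034
  w_II·p_II = 0.40 × 0.23 = 0.092
  w_III·p_III = 0.50 × 0.28 = 0.14
Marginal: 0.034 + 0.092 + 0.14 = 0.266
So the posterior for Group I is 0.034 / 0.266 ≈ 0.128.

0.128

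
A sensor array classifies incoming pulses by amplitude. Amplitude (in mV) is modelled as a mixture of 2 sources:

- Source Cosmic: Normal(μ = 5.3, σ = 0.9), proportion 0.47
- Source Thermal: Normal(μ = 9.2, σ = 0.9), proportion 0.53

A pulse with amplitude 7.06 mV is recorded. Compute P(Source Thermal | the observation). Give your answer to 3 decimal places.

P(component k | x) = π_k·f_k(x) / marginal(x), where marginal(x) = Σ_j π_j·f_j(x).
Component likelihoods at x = 7.06 mV:
  L_Cosmic = 0.0655019
  L_Thermal = 0.0262394
Multiply by the mixture weights:
  π_Cosmic·L_Cosmic = 0.47 × 0.0655019 = 0.0307859
  π_Thermal·L_Thermal = 0.53 × 0.0262394 = 0.0139069
Denominator: 0.0307859 + 0.0139069 = 0.0446928
P(Source Thermal | x) ≈ 0.311

0.311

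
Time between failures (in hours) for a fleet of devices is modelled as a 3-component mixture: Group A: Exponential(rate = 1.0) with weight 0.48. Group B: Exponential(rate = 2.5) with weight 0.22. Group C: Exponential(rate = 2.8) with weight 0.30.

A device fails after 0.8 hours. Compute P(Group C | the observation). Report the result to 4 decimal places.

0.2356

By Bayes' theorem, P(k | x) = P(Z=k) f_k(x) / Σ_j P(Z=j) f_j(x).
Exponential densities:
  f_A = 1.0·e^(−1.0·0.8) = 1.0·e^(−0.8000) = 0.449329
  f_B = 2.5·e^(−2.5·0.8) = 2.5·e^(−2.0000) = 0.338338
  f_C = 2.8·e^(−2.8·0.8) = 2.8·e^(−2.2400) = 0.298084
Prior × likelihood for each component:
  P(Z=A)·f_A = 0.48 × 0.449329 = 0.215678
  P(Z=B)·f_B = 0.22 × 0.338338 = 0.0744344
  P(Z=C)·f_C = 0.30 × 0.298084 = 0.0894251
Sum: 0.215678 + 0.0744344 + 0.0894251 = 0.379537
Responsibility of Group C: 0.0894251 / 0.379537 ≈ 0.2356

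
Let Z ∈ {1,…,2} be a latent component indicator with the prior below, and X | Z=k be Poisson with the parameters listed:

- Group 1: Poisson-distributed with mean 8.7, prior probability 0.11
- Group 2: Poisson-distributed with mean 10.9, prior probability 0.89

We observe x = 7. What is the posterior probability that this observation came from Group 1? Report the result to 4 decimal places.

P(component k | x) = P(Z=k)·f_k(x) / marginal(x), where marginal(x) = Σ_j P(Z=j)·f_j(x).
Poisson probabilities:
  p_1 = 0.124693
  p_2 = 0.0669492
Prior × likelihood for each component:
  P(Z=1)·p_1 = 0.11 × 0.124693 = 0.0137162
  P(Z=2)·p_2 = 0.89 × 0.0669492 = 0.0595847
Evidence: 0.0137162 + 0.0595847 = 0.073301
P(Group 1 | x) = 0.0137162 / 0.073301 ≈ 0.1871

0.1871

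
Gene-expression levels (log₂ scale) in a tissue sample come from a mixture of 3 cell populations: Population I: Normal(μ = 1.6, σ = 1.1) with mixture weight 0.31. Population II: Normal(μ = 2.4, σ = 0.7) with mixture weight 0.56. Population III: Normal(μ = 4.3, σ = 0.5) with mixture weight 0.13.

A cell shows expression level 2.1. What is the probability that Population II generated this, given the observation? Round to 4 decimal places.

Posterior ∝ prior × likelihood, so P(k | x) ∝ P(Z=k) f_k(x); normalise over all components.
Evaluate each component's likelihood at the observed value:
  L_I = 0.327079
  L_II = 0.51991
  L_III = 4.98849e-05
Prior × likelihood for each component:
  P(Z=I)·L_I = 0.31 × 0.327079 = 0.101394
  P(Z=II)·L_II = 0.56 × 0.51991 = 0.291149
  P(Z=III)·L_III = 0.13 × 4.98849e-05 = 6.48504e-06
Marginal: 0.101394 + 0.291149 + 6.48504e-06 = 0.39255
P(Population II | data) ≈ 0.7417

0.7417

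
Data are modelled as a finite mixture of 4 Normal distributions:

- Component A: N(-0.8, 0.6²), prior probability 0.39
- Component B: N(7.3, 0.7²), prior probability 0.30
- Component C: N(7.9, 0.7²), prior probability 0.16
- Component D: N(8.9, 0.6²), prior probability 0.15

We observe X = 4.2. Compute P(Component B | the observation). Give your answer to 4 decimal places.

0.9918

Posterior ∝ prior × likelihood, so P(k | x) ∝ w_k f_k(x); normalise over all components.
Normal densities:
  f_A = 5.53464e-16
  f_B = 3.14099e-05
  f_C = 4.88634e-07
  f_D = 3.15038e-14
Weight by the priors:
  w_A·f_A = 0.39 × 5.53464e-16 = 2.15851e-16
  w_B·f_B = 0.30 × 3.14099e-05 = 9.42298e-06
  w_C·f_C = 0.16 × 4.88634e-07 = 7.81815e-08
  w_D·f_D = 0.15 × 3.15038e-14 = 4.72557e-15
Marginal: 2.15851e-16 + 9.42298e-06 + 7.81815e-08 + 4.72557e-15 = 9.50116e-06
Responsibility of Component B: 9.42298e-06 / 9.50116e-06 ≈ 0.9918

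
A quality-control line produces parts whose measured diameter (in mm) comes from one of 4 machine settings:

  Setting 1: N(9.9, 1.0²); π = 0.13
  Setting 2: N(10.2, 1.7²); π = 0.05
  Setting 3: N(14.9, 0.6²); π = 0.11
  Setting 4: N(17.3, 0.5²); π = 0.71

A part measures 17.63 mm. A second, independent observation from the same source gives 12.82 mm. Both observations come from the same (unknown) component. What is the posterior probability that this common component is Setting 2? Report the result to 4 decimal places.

0.9399

Posterior ∝ prior × likelihood, so P(k | x) ∝ π_k f_k(x); normalise over all components.
Since both observations come from the same component, the likelihood for component k is f_k(x₁)·f_k(x₂).
  p_1 = [(1/(1.0·√(2π)))·exp(−(17.63−9.9)²/(2·1.0²)) = 0.398942·exp(-29.87645) = 4.22409e-14] × [0.00561598] = 2.37224e-16
  p_2 = [(1/(1.7·√(2π)))·exp(−(17.63−10.2)²/(2·1.7²)) = 0.234672·exp(-9.55102) = 1.66919e-05] × [0.0715628] = 1.19452e-06
  p_3 = [(1/(0.6·√(2π)))·exp(−(17.63−14.9)²/(2·0.6²)) = 0.664904·exp(-10.35125) = 2.12456e-05] × [0.00163355] = 3.47056e-08
  p_4 = [(1/(0.5·√(2π)))·exp(−(17.63−17.3)²/(2·0.5²)) = 0.797885·exp(-0.21780) = 0.641728] × [2.9445e-18] = 1.88957e-18
Prior × likelihood for each component:
  π_1·p_1 = 0.13 × 2.37224e-16 = 3.08391e-17
  π_2·p_2 = 0.05 × 1.19452e-06 = 5.9726e-08
  π_3·p_3 = 0.11 × 3.47056e-08 = 3.81762e-09
  π_4·p_4 = 0.71 × 1.88957e-18 = 1.34159e-18
Denominator: 3.08391e-17 + 5.9726e-08 + 3.81762e-09 + 1.34159e-18 = 6.35436e-08
P(Setting 2 | data) = 5.9726e-08 / 6.35436e-08 ≈ 0.9399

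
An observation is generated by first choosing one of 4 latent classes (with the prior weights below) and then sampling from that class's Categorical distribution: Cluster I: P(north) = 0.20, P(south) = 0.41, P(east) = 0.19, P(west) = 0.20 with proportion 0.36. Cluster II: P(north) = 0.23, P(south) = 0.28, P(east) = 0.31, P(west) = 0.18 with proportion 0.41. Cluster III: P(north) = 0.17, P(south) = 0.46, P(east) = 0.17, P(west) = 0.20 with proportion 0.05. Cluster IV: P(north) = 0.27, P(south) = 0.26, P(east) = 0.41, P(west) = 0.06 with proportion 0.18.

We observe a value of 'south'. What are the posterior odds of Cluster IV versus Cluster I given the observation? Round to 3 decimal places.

Since P(k|x) ∝ π_k f_k(x), the posterior odds are π_i f_i(x) / (π_j f_j(x)).
Categorical probabilities:
  L_I = P(south | comp) = 0.41
  L_II = P(south | comp) = 0.28
  L_III = P(south | comp) = 0.46
  L_IV = P(south | comp) = 0.26
Odds = (0.18/0.36) × (0.26/0.41) = 0.5 × 0.634146 ≈ 0.317

0.317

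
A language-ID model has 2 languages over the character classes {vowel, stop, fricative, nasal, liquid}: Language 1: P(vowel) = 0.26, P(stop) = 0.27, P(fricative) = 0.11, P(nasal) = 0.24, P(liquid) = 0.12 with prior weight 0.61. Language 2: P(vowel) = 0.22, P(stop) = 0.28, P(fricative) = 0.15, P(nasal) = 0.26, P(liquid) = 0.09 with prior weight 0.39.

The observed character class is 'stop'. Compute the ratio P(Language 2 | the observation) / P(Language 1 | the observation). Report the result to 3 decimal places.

0.663

Since P(k|x) ∝ π_k f_k(x), the posterior odds are π_i f_i(x) / (π_j f_j(x)).
Component likelihoods at x = 'stop':
  L_1 = P(stop | comp) = 0.27
  L_2 = P(stop | comp) = 0.28
Odds = (0.39/0.61) × (0.28/0.27) = 0.639344 × 1.03704 ≈ 0.663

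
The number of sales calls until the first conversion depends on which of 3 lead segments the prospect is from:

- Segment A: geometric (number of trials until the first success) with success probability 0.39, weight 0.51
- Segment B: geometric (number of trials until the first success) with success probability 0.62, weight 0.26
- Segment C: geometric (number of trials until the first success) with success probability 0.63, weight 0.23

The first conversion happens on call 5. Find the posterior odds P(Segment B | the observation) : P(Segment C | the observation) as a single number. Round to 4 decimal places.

1.2377

The posterior odds equal the prior odds times the likelihood ratio: (π_i/π_j)·(f_i(x)/f_j(x)).
Component likelihoods at x = 5:
  L_A = 0.0539988
  L_B = 0.0129278
  L_C = 0.0118072
Posterior odds = (π_B·L_B) / (π_C·L_C) = (0.26·0.0129278) / (0.23·0.0118072) = 0.00336124 / 0.00271566 ≈ 1.2377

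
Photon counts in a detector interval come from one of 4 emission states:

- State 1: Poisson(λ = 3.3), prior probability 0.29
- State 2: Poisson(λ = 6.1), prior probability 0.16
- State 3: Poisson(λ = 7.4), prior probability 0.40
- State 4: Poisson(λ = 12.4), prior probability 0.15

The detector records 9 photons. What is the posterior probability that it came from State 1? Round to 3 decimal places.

0.020

P(component k | x) = P(Z=k)·f_k(x) / marginal(x), where marginal(x) = Σ_j P(Z=j)·f_j(x).
Component likelihoods at x = 9 photons:
  p_1 = e^(−3.3)·3.3^9/9! = 0.00471727
  p_2 = e^(−6.1)·6.1^9/9! = 0.0722785
  p_3 = e^(−7.4)·7.4^9/9! = 0.112084
  p_4 = e^(−12.4)·12.4^9/9! = 0.0786648
Prior × likelihood for each component:
  P(Z=1)·p_1 = 0.29 × 0.00471727 = 0.00136801
  P(Z=2)·p_2 = 0.16 × 0.0722785 = 0.0115646
  P(Z=3)·p_3 = 0.40 × 0.112084 = 0.0448336
  P(Z=4)·p_4 = 0.15 × 0.0786648 = 0.0117997
Normaliser: 0.00136801 + 0.0115646 + 0.0448336 + 0.0117997 = 0.0695659
Responsibility of State 1: 0.00136801 / 0.0695659 ≈ 0.020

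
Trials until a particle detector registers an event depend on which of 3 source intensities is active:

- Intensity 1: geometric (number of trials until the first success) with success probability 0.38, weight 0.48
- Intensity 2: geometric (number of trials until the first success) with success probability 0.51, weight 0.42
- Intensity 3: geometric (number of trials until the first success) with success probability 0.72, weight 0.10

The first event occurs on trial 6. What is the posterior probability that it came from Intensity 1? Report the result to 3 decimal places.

0.730

Posterior ∝ prior × likelihood, so P(k | x) ∝ π_k f_k(x); normalise over all components.
Component likelihoods at x = 6:
  L_1 = 0.38·(1−0.38)^5 = 0.38·0.0916133 = 0.034813
  L_2 = 0.51·(1−0.51)^5 = 0.51·0.0282475 = 0.0144062
  L_3 = 0.72·(1−0.72)^5 = 0.72·0.00172104 = 0.00123915
Weight by the priors:
  π_1·L_1 = 0.48 × 0.034813 = 0.0167103
  π_2·L_2 = 0.42 × 0.0144062 = 0.00605062
  π_3·L_3 = 0.10 × 0.00123915 = 0.000123915
Evidence: 0.0167103 + 0.00605062 + 0.000123915 = 0.0228848
P(Intensity 1 | x) = 0.0167103 / 0.0228848 ≈ 0.730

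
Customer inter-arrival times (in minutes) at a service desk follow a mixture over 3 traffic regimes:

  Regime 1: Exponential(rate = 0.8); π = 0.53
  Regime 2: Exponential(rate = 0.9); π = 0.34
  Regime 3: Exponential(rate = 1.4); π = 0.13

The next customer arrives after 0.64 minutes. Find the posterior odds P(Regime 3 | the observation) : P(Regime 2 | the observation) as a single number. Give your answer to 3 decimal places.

Posterior odds = (π_i f_i(x)) / (π_j f_j(x)); the normalising sum cancels.
Evaluate each component's likelihood at the observed value:
  p_1 = 0.479437
  p_2 = 0.505928
  p_3 = 0.571479
Odds = (0.13/0.34) × (0.571479/0.505928) = 0.382353 × 1.12957 ≈ 0.432

0.432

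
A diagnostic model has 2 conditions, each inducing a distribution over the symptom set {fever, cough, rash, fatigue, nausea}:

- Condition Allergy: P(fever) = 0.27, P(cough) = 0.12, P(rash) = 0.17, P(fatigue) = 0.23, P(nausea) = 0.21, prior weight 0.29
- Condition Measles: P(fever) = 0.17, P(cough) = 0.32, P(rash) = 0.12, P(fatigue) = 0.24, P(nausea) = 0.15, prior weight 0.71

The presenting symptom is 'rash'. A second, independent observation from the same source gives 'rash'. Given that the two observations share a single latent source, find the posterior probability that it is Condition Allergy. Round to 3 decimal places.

0.450

P(component k | x) = P(Z=k)·f_k(x) / marginal(x), where marginal(x) = Σ_j P(Z=j)·f_j(x).
Since both observations come from the same component, the likelihood for component k is f_k(x₁)·f_k(x₂).
  p_Allergy = [0.17] × [0.17] = 0.0289
  p_Measles = [0.12] × [0.12] = 0.0144
Prior × likelihood for each component:
  P(Z=Allergy)·p_Allergy = 0.29 × 0.0289 = 0.008381
  P(Z=Measles)·p_Measles = 0.71 × 0.0144 = 0.010224
Denominator: 0.008381 + 0.010224 = 0.018605
P(Condition Allergy | x₁,x₂) ≈ 0.450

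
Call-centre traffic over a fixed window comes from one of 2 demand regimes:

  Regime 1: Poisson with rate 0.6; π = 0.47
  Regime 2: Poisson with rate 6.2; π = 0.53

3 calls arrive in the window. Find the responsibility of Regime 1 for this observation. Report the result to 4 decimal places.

0.1785

By Bayes' theorem, P(k | x) = π_k f_k(x) / Σ_j π_j f_j(x).
Evaluate each component's likelihood at the observed value:
  f_1 = e^(−0.6)·0.6^3/3! = 0.0197572
  f_2 = e^(−6.2)·6.2^3/3! = 0.0806117
Prior × likelihood for each component:
  π_1·f_1 = 0.47 × 0.0197572 = 0.00928589
  π_2·f_2 = 0.53 × 0.0806117 = 0.0427242
Normaliser: 0.00928589 + 0.0427242 = 0.0520101
So the posterior for Regime 1 is 0.00928589 / 0.0520101 ≈ 0.1785.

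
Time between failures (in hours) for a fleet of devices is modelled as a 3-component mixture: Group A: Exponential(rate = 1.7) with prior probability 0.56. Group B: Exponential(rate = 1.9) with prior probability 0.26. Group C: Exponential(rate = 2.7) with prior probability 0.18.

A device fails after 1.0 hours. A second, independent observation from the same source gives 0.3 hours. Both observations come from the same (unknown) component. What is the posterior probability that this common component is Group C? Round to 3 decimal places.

0.132

By Bayes' theorem, P(k | x) = π_k f_k(x) / Σ_j π_j f_j(x).
Since both observations come from the same component, the likelihood for component k is f_k(x₁)·f_k(x₂).
  L_A = [1.7·e^(−1.7·1.0) = 1.7·e^(−1.7000) = 0.310562] × [1.02084] = 0.317035
  L_B = [1.9·e^(−1.9·1.0) = 1.9·e^(−1.9000) = 0.28418] × [1.0745] = 0.305351
  L_C = [2.7·e^(−2.7·1.0) = 2.7·e^(−2.7000) = 0.181455] × [1.20112] = 0.217949
Multiply by the mixture weights:
  π_A·L_A = 0.56 × 0.317035 = 0.17754
  π_B·L_B = 0.26 × 0.305351 = 0.0793913
  π_C·L_C = 0.18 × 0.217949 = 0.0392307
Normaliser: 0.17754 + 0.0793913 + 0.0392307 = 0.296162
So the posterior for Group C is 0.0392307 / 0.296162 ≈ 0.132.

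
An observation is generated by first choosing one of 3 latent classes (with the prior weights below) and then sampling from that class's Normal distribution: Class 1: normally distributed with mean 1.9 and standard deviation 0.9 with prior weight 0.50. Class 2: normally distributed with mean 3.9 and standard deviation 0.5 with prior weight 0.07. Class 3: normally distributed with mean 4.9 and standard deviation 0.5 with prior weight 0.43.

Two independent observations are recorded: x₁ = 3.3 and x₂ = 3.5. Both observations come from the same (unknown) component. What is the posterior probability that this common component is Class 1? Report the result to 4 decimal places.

By Bayes' theorem, P(k | x) = π_k f_k(x) / Σ_j π_j f_j(x).
Since both observations come from the same component, the likelihood for component k is f_k(x₁)·f_k(x₂).
  p_1 = [(1/(0.9·√(2π)))·exp(−(3.3−1.9)²/(2·0.9²)) = 0.443269·exp(-1.20988) = 0.132198] × [0.0912799] = 0.012067
  p_2 = [(1/(0.5·√(2π)))·exp(−(3.3−3.9)²/(2·0.5²)) = 0.797885·exp(-0.72000) = 0.388372] × [0.579383] = 0.225016
  p_3 = [(1/(0.5·√(2π)))·exp(−(3.3−4.9)²/(2·0.5²)) = 0.797885·exp(-5.12000) = 0.00476818] × [0.0158309] = 7.54845e-05
Prior × likelihood for each component:
  π_1·p_1 = 0.50 × 0.012067 = 0.00603351
  π_2·p_2 = 0.07 × 0.225016 = 0.0157511
  π_3·p_3 = 0.43 × 7.54845e-05 = 3.24584e-05
Sum: 0.00603351 + 0.0157511 + 3.24584e-05 = 0.0218171
So the posterior for Class 1 is 0.00603351 / 0.0218171 ≈ 0.2765.

0.2765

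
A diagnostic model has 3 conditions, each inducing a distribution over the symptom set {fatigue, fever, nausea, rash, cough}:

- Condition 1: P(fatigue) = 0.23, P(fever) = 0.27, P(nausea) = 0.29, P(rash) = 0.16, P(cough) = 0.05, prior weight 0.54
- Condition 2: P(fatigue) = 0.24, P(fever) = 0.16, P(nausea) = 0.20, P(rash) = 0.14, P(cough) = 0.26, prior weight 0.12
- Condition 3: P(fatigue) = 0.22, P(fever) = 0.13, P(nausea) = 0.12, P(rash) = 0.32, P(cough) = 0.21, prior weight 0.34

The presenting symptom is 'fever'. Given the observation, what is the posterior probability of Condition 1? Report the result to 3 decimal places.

The responsibility of component k is P(Z=k) f_k(x) divided by Σ_j P(Z=j) f_j(x).
Component likelihoods at x = 'fever':
  p_1 = P(fever | comp) = 0.27
  p_2 = P(fever | comp) = 0.16
  p_3 = P(fever | comp) = 0.13
Unnormalised posteriors:
  P(Z=1)·p_1 = 0.54 × 0.27 = 0.1458
  P(Z=2)·p_2 = 0.12 × 0.16 = 0.0192
  P(Z=3)·p_3 = 0.34 × 0.13 = 0.0442
Denominator: 0.1458 + 0.0192 + 0.0442 = 0.2092
P(Condition 1 | the observation) ≈ 0.697

0.697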